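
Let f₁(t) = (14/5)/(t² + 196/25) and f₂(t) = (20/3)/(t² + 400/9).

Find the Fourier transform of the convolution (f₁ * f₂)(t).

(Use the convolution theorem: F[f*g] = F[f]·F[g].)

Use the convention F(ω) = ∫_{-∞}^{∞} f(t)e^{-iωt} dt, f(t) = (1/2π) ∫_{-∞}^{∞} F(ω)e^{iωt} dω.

F[f₁*f₂](ω) = \pi^{2} e^{- \frac{142 \left|{\omega}\right|}{15}}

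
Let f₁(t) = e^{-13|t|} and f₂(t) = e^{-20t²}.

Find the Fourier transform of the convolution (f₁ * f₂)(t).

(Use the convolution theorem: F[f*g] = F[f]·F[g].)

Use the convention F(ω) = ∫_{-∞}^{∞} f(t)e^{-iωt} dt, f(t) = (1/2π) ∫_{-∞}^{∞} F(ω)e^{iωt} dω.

F[f₁*f₂](ω) = \frac{13 \sqrt{5} \sqrt{\pi} e^{- \frac{\omega^{2}}{80}}}{5 \left(\omega^{2} + 169\right)}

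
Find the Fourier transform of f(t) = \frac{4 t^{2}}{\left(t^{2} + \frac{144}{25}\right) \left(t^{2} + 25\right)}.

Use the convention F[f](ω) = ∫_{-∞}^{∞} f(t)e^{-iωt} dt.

F(ω) = \frac{500 \pi e^{- 5 \left|{\omega}\right|}}{481} - \frac{240 \pi e^{- \frac{12 \left|{\omega}\right|}{5}}}{481}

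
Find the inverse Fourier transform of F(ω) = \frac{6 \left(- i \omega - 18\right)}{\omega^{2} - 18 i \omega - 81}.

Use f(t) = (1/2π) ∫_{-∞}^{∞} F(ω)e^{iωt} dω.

f(t) = 6 \left(9 t + 1\right) e^{- 9 t} u\left(t\right)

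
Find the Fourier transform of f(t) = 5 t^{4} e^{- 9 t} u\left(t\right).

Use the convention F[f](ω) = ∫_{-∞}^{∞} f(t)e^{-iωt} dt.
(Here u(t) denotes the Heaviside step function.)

F(ω) = \frac{120}{\left(i \omega + 9\right)^{5}}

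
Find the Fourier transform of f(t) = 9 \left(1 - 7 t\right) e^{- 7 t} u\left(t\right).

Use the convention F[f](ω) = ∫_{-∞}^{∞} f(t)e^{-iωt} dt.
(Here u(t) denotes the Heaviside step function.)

F(ω) = \frac{9 i \omega}{- \omega^{2} + 14 i \omega + 49}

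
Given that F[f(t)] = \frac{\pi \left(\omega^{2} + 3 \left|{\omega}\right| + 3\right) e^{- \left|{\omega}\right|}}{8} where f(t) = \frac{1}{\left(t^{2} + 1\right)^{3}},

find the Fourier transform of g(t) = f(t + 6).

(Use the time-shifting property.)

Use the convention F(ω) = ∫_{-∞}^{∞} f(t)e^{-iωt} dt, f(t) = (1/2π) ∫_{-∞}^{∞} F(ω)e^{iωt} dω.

F[g](ω) = \frac{\pi \left(\omega^{2} + 3 \left|{\omega}\right| + 3\right) e^{6 i \omega - \left|{\omega}\right|}}{8}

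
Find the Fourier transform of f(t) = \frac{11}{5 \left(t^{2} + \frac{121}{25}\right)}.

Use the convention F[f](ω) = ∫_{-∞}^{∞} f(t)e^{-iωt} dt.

F(ω) = \pi e^{- \frac{11 \left|{\omega}\right|}{5}}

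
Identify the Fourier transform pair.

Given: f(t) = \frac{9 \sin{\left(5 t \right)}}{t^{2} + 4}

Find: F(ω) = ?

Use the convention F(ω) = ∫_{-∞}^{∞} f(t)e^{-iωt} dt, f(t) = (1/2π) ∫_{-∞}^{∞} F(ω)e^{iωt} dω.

F(ω) = \frac{9 i \pi e^{- 2 \left|{\omega + 5}\right|}}{4} - \frac{9 i \pi e^{- 2 \left|{\omega - 5}\right|}}{4}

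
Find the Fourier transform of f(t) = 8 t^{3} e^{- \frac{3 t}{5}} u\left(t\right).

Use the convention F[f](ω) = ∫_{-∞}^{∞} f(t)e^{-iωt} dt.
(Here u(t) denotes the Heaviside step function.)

F(ω) = \frac{30000}{\left(5 i \omega + 3\right)^{4}}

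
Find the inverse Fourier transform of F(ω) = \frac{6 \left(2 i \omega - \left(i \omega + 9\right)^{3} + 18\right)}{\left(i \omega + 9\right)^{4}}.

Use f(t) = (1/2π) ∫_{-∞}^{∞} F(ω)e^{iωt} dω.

f(t) = 6 \left(t^{2} - 1\right) e^{- 9 t} u\left(t\right)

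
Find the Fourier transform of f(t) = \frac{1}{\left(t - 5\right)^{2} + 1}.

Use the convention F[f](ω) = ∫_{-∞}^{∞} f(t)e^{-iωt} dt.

F(ω) = \pi e^{- 5 i \omega - \left|{\omega}\right|}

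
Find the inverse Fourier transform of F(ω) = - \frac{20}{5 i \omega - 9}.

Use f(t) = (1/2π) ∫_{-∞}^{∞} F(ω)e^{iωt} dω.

f(t) = 4 e^{\frac{9 t}{5}} u\left(- t\right)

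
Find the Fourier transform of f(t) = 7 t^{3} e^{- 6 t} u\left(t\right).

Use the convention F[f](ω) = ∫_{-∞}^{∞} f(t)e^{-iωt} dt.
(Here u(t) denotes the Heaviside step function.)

F(ω) = \frac{42}{\left(i \omega + 6\right)^{4}}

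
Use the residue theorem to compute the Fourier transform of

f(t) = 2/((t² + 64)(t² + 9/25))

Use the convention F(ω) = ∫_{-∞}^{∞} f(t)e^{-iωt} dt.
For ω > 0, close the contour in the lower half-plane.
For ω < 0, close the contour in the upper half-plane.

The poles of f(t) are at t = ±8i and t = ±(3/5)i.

Let g(z) = f(z)e^{-iωz}; for large |z| the factor e^{-iωz} decays in the lower half-plane when ω > 0 and in the upper half-plane when ω < 0.

Case ω > 0 (lower half-plane, clockwise contour ⇒ F(ω) = -2πi·ΣRes):
  Res_{z = - 8 i} g(z) = - \frac{25 i e^{- 8 \omega}}{12728}
  Res_{z = - \frac{3 i}{5}} g(z) = \frac{125 i e^{- \frac{3 \omega}{5}}}{4773}
  F(ω) = -2πi·ΣRes = - \frac{25 \pi e^{- 8 \omega}}{6364} + \frac{250 \pi e^{- \frac{3 \omega}{5}}}{4773}

Case ω < 0 (upper half-plane, counterclockwise contour ⇒ F(ω) = +2πi·ΣRes):
  Res_{z = 8 i} g(z) = \frac{25 i e^{8 \omega}}{12728}
  Res_{z = \frac{3 i}{5}} g(z) = - \frac{125 i e^{\frac{3 \omega}{5}}}{4773}
  F(ω) = 2πi·ΣRes = \frac{25 \pi \left(40 e^{\frac{3 \omega}{5}} - 3 e^{8 \omega}\right)}{19092}

Both cases combine into a single formula in |ω|:

F(ω) = - \frac{25 \pi e^{- 8 \left|{\omega}\right|}}{6364} + \frac{250 \pi e^{- \frac{3 \left|{\omega}\right|}{5}}}{4773}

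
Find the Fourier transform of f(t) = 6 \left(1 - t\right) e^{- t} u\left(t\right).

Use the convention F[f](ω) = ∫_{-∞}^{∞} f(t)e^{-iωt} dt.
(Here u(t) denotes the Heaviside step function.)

F(ω) = \frac{6 i \omega}{- \omega^{2} + 2 i \omega + 1}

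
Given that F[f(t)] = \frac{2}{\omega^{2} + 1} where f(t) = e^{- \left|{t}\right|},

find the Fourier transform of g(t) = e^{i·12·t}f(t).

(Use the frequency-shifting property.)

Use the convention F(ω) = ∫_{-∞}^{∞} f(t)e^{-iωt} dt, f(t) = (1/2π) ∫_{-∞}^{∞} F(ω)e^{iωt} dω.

F[g](ω) = \frac{2}{\left(\omega - 12\right)^{2} + 1}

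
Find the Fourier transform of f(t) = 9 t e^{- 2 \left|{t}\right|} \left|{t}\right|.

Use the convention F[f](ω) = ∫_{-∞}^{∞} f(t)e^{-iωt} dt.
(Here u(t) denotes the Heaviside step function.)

F(ω) = \frac{36 i \omega \left(\omega^{2} - 12\right)}{\left(\omega^{2} + 4\right)^{3}}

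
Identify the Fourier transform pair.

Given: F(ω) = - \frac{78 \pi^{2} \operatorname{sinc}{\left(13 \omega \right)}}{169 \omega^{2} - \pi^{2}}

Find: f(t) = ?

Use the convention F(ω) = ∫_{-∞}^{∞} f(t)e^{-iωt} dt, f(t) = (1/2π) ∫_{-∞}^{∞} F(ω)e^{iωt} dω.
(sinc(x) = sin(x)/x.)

f(t) = 6 \left(\begin{cases} \cos^{2}{\left(\frac{\pi t}{26} \right)} & \text{for}\: \left|{t}\right| < 13 \\0 & \text{otherwise} \end{cases}\right)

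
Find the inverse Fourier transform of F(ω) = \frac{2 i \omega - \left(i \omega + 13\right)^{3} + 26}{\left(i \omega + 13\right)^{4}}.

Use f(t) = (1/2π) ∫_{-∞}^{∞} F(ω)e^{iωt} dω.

f(t) = \left(t^{2} - 1\right) e^{- 13 t} u\left(t\right)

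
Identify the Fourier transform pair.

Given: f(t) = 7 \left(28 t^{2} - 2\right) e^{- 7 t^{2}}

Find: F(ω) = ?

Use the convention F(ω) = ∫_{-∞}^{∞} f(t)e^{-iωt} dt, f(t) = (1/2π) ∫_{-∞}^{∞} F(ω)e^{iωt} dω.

F(ω) = - \frac{\sqrt{7} \sqrt{\pi} \omega^{2} e^{- \frac{\omega^{2}}{28}}}{7}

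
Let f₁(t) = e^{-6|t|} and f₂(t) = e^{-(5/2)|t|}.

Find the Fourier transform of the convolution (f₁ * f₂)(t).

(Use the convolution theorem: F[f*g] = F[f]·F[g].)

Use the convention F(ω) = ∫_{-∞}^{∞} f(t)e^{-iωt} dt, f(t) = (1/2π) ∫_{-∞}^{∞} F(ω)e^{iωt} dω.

F[f₁*f₂](ω) = \frac{240}{\left(\omega^{2} + 36\right) \left(4 \omega^{2} + 25\right)}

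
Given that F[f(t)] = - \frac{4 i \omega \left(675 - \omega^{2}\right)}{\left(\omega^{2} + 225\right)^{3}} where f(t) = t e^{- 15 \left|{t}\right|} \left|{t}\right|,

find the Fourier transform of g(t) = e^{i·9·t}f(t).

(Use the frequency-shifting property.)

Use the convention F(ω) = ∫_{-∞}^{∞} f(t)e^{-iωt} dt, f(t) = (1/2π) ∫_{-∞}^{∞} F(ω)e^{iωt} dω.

F[g](ω) = \frac{4 i \left(\omega - 9\right) \left(\left(\omega - 9\right)^{2} - 675\right)}{\left(\left(\omega - 9\right)^{2} + 225\right)^{3}}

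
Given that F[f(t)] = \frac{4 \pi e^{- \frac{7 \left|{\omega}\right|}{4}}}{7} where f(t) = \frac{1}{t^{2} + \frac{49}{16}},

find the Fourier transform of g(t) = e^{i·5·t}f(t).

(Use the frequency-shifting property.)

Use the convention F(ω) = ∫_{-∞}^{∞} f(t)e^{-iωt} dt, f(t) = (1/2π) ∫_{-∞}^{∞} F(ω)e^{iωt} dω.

F[g](ω) = \frac{4 \pi e^{- \frac{7 \left|{\omega - 5}\right|}{4}}}{7}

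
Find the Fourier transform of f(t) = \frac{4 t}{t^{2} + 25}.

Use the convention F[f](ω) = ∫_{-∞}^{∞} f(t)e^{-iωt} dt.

F(ω) = - 4 i \pi e^{- 5 \left|{\omega}\right|} \operatorname{sign}{\left(\omega \right)}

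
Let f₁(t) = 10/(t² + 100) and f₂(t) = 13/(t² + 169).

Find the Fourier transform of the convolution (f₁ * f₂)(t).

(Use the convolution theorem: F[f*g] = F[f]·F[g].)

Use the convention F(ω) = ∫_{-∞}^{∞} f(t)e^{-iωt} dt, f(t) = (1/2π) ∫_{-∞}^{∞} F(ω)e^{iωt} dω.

F[f₁*f₂](ω) = \pi^{2} e^{- 23 \left|{\omega}\right|}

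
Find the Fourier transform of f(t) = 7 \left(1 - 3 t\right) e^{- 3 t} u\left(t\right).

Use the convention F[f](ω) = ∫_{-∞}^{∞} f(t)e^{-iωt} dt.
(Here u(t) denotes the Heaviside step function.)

F(ω) = \frac{7 i \omega}{- \omega^{2} + 6 i \omega + 9}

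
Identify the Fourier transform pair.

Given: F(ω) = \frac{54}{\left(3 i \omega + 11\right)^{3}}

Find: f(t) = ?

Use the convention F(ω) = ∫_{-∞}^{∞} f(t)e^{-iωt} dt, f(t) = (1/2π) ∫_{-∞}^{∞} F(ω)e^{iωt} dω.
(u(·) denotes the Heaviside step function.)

f(t) = t^{2} e^{- \frac{11 t}{3}} u\left(t\right)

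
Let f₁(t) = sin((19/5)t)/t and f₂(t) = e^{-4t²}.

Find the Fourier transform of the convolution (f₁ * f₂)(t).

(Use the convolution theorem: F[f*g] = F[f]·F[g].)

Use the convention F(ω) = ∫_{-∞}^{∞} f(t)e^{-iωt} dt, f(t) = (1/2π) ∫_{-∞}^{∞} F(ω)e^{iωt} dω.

F[f₁*f₂](ω) = \begin{cases} \frac{\pi^{\frac{3}{2}} e^{- \frac{\omega^{2}}{16}}}{2} & \text{for}\: \omega > - \frac{19}{5} \wedge \omega < \frac{19}{5} \\0 & \text{otherwise} \end{cases}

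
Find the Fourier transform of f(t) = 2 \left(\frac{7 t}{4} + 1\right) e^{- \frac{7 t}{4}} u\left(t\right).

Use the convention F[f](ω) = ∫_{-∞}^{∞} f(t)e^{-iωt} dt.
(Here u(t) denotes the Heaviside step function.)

F(ω) = \frac{16 \left(- 2 i \omega - 7\right)}{16 \omega^{2} - 56 i \omega - 49}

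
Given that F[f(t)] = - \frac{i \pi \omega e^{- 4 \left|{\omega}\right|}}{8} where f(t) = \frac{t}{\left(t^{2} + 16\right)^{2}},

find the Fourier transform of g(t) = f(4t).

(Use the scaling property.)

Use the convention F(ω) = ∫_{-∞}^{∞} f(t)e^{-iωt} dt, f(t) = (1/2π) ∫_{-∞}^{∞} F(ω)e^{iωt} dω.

F[g](ω) = - \frac{i \pi \omega e^{- \left|{\omega}\right|}}{128}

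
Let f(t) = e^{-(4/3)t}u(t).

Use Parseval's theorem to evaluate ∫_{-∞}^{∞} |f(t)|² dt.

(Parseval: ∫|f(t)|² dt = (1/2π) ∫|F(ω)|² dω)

∫|f(t)|² dt = \frac{3}{8}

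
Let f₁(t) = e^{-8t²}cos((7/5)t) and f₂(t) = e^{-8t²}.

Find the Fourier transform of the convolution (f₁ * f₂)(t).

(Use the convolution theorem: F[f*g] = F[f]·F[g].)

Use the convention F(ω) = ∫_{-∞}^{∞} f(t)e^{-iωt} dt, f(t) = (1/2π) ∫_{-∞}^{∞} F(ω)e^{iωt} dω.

F[f₁*f₂](ω) = \frac{\pi \left(e^{\frac{7 \omega}{40}} + 1\right) e^{- \frac{\omega^{2}}{16} - \frac{7 \omega}{80} - \frac{49}{800}}}{16}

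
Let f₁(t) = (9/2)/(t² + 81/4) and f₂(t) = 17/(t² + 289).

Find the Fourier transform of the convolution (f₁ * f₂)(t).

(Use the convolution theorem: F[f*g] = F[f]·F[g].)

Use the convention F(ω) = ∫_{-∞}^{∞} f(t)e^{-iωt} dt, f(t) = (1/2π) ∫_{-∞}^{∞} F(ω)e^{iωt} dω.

F[f₁*f₂](ω) = \pi^{2} e^{- \frac{43 \left|{\omega}\right|}{2}}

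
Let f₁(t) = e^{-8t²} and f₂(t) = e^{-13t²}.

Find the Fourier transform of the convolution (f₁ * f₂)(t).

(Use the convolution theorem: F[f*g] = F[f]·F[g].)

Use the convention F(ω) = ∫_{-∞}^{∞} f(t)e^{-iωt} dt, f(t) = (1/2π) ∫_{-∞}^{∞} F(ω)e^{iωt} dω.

F[f₁*f₂](ω) = \frac{\sqrt{26} \pi e^{- \frac{21 \omega^{2}}{416}}}{52}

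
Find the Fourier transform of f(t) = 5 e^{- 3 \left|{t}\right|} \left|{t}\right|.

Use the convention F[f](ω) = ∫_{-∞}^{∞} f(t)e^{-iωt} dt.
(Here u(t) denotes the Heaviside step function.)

F(ω) = \frac{10 \left(9 - \omega^{2}\right)}{\left(\omega^{2} + 9\right)^{2}}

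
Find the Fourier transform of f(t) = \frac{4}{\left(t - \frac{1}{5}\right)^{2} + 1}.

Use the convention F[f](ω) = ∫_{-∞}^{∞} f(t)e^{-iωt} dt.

F(ω) = 4 \pi e^{- \frac{i \omega}{5} - \left|{\omega}\right|}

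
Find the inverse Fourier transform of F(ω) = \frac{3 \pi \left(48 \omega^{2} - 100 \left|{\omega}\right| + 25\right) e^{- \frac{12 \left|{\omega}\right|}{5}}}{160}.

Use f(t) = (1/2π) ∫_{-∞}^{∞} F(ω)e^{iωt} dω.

f(t) = \frac{3 t^{4}}{\left(t^{2} + \frac{144}{25}\right)^{3}}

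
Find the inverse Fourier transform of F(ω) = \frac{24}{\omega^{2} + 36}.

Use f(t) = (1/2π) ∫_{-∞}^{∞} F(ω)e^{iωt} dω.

f(t) = 2 e^{- 6 \left|{t}\right|}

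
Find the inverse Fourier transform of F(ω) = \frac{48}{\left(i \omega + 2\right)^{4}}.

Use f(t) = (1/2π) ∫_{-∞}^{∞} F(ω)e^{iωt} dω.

f(t) = 8 t^{3} e^{- 2 t} u\left(t\right)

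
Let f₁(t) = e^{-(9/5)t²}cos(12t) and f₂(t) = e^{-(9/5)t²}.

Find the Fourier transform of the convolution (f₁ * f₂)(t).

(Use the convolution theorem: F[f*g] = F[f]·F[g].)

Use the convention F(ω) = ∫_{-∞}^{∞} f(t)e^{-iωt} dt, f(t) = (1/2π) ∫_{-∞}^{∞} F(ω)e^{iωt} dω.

F[f₁*f₂](ω) = \frac{5 \pi \left(e^{\frac{20 \omega}{3}} + 1\right) e^{- \frac{5 \omega^{2}}{18} - \frac{10 \omega}{3} - 20}}{18}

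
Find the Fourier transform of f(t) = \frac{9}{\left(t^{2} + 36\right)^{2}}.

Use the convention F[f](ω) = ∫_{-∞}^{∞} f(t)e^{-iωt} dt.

F(ω) = \frac{\pi \left(6 \left|{\omega}\right| + 1\right) e^{- 6 \left|{\omega}\right|}}{48}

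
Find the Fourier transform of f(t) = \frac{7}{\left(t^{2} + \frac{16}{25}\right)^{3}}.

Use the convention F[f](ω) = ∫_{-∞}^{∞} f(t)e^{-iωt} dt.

F(ω) = \frac{875 \pi \left(16 \omega^{2} + 60 \left|{\omega}\right| + 75\right) e^{- \frac{4 \left|{\omega}\right|}{5}}}{8192}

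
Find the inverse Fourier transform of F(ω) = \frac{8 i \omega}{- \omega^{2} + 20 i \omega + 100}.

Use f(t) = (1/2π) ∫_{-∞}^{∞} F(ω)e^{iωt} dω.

f(t) = 8 \left(1 - 10 t\right) e^{- 10 t} u\left(t\right)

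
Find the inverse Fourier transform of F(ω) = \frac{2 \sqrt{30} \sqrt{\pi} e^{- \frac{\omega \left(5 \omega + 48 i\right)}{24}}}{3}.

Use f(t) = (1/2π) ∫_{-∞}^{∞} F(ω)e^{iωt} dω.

f(t) = 4 e^{- \frac{6 \left(t - 2\right)^{2}}{5}}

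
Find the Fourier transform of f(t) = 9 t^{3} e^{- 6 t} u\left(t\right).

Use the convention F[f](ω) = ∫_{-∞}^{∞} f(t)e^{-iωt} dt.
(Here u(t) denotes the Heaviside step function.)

F(ω) = \frac{54}{\left(i \omega + 6\right)^{4}}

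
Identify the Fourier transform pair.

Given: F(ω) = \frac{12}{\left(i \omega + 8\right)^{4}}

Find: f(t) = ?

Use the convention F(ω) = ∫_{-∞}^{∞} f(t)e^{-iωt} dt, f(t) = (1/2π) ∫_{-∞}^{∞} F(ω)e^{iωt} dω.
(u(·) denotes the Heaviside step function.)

f(t) = 2 t^{3} e^{- 8 t} u\left(t\right)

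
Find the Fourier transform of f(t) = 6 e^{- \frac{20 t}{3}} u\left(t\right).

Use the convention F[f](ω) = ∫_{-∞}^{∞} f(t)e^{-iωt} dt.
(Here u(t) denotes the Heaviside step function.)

F(ω) = \frac{18}{3 i \omega + 20}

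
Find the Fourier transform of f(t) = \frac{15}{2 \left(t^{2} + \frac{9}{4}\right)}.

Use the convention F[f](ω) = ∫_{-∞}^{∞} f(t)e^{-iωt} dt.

F(ω) = 5 \pi e^{- \frac{3 \left|{\omega}\right|}{2}}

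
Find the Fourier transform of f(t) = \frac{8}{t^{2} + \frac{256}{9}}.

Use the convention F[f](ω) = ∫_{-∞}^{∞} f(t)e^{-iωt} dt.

F(ω) = \frac{3 \pi e^{- \frac{16 \left|{\omega}\right|}{3}}}{2}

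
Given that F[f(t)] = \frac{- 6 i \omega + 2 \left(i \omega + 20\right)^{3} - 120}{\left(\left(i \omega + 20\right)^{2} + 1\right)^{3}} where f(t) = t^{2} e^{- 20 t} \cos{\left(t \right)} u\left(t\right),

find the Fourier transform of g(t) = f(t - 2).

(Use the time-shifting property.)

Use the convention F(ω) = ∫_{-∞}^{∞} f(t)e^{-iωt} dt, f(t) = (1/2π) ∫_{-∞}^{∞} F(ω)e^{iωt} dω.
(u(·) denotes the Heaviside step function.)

F[g](ω) = \frac{2 \left(- 3 i \omega + \left(i \omega + 20\right)^{3} - 60\right) e^{- 2 i \omega}}{\left(\left(i \omega + 20\right)^{2} + 1\right)^{3}}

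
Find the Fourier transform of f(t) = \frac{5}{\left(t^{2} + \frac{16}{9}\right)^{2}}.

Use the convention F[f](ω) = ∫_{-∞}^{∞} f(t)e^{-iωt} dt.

F(ω) = \frac{45 \pi \left(4 \left|{\omega}\right| + 3\right) e^{- \frac{4 \left|{\omega}\right|}{3}}}{128}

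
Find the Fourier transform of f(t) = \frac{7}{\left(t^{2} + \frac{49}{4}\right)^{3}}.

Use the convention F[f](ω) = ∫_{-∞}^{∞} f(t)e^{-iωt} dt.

F(ω) = \frac{\pi \left(49 \omega^{2} + 42 \left|{\omega}\right| + 12\right) e^{- \frac{7 \left|{\omega}\right|}{2}}}{2401}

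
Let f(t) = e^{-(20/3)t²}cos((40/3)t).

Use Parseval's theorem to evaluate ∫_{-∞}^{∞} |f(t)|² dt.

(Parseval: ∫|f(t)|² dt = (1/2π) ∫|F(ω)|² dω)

∫|f(t)|² dt = \frac{\sqrt{30} \sqrt{\pi} \left(1 + e^{\frac{40}{3}}\right)}{40 e^{\frac{40}{3}}}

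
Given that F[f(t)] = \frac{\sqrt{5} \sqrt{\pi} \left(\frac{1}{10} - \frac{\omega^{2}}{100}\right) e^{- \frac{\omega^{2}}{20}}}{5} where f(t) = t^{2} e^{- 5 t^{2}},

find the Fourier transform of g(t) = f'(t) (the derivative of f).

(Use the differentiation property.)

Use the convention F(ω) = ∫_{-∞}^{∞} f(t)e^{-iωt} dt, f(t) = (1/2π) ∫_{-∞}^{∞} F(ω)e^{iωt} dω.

F[g](ω) = \frac{\sqrt{5} i \sqrt{\pi} \omega \left(10 - \omega^{2}\right) e^{- \frac{\omega^{2}}{20}}}{500}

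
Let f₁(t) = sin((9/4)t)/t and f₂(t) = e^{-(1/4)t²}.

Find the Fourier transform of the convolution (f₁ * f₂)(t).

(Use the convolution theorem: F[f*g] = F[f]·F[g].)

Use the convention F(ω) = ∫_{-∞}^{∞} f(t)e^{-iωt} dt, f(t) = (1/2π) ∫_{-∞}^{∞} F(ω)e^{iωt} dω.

F[f₁*f₂](ω) = \begin{cases} 2 \pi^{\frac{3}{2}} e^{- \omega^{2}} & \text{for}\: \omega > - \frac{9}{4} \wedge \omega < \frac{9}{4} \\0 & \text{otherwise} \end{cases}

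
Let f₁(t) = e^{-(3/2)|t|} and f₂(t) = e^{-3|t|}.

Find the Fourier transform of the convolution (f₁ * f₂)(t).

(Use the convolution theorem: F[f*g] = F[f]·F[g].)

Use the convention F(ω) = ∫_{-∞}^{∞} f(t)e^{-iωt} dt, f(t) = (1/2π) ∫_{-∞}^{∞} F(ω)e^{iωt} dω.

F[f₁*f₂](ω) = \frac{72}{\left(\omega^{2} + 9\right) \left(4 \omega^{2} + 9\right)}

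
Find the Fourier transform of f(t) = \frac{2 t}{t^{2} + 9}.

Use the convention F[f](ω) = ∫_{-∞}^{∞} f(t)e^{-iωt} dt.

F(ω) = - 2 i \pi e^{- 3 \left|{\omega}\right|} \operatorname{sign}{\left(\omega \right)}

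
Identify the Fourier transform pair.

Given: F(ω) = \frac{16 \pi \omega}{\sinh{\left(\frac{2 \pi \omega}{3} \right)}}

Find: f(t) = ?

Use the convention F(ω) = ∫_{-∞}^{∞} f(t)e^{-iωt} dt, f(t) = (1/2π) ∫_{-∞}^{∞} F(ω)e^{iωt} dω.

f(t) = \frac{9}{\cosh^{2}{\left(\frac{3 t}{4} \right)}}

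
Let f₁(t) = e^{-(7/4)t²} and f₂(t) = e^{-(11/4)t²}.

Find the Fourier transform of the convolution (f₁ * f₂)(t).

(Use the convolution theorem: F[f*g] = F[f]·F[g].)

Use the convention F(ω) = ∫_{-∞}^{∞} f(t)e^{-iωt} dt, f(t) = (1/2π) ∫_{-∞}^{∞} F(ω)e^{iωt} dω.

F[f₁*f₂](ω) = \frac{4 \sqrt{77} \pi e^{- \frac{18 \omega^{2}}{77}}}{77}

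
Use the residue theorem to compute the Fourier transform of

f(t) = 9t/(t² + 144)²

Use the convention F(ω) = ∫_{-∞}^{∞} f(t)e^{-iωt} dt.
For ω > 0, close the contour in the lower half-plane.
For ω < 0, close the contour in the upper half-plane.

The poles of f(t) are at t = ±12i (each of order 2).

Let g(z) = f(z)e^{-iωz}; for large |z| the factor e^{-iωz} decays in the lower half-plane when ω > 0 and in the upper half-plane when ω < 0.

Case ω > 0 (lower half-plane, clockwise contour ⇒ F(ω) = -2πi·ΣRes):
  Res_{z = - 12 i} g(z) = \frac{3 \omega e^{- 12 \omega}}{16} (pole of order 2)
  F(ω) = -2πi·ΣRes = - \frac{3 i \pi \omega e^{- 12 \omega}}{8}

Case ω < 0 (upper half-plane, counterclockwise contour ⇒ F(ω) = +2πi·ΣRes):
  Res_{z = 12 i} g(z) = - \frac{3 \omega e^{12 \omega}}{16} (pole of order 2)
  F(ω) = 2πi·ΣRes = - \frac{3 i \pi \omega e^{12 \omega}}{8}

Both cases combine into a single formula in |ω|:

F(ω) = - \frac{3 i \pi \omega e^{- 12 \left|{\omega}\right|}}{8}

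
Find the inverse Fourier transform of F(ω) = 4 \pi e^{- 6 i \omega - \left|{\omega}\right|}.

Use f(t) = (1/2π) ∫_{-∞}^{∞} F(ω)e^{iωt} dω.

f(t) = \frac{4}{\left(t - 6\right)^{2} + 1}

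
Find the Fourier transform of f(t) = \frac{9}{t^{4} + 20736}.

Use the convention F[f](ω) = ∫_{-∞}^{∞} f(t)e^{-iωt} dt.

F(ω) = \frac{\pi e^{- 6 \sqrt{2} \left|{\omega}\right|} \sin{\left(6 \sqrt{2} \left|{\omega}\right| + \frac{\pi}{4} \right)}}{192}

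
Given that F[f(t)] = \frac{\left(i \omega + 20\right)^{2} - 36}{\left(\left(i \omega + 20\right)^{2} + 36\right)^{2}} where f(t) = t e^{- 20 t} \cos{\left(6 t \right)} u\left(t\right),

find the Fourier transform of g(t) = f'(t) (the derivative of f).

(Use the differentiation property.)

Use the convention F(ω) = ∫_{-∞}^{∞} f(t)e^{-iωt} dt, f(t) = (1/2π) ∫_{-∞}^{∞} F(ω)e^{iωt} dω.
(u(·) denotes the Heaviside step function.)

F[g](ω) = \frac{i \omega \left(\left(i \omega + 20\right)^{2} - 36\right)}{\left(\left(i \omega + 20\right)^{2} + 36\right)^{2}}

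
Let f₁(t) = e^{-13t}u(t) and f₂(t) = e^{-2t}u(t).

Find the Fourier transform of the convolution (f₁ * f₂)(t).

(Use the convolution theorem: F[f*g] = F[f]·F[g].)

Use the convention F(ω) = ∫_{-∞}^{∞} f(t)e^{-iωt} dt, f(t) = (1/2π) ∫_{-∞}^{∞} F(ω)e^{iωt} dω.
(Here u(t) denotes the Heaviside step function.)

F[f₁*f₂](ω) = \frac{1}{\left(i \omega + 2\right) \left(i \omega + 13\right)}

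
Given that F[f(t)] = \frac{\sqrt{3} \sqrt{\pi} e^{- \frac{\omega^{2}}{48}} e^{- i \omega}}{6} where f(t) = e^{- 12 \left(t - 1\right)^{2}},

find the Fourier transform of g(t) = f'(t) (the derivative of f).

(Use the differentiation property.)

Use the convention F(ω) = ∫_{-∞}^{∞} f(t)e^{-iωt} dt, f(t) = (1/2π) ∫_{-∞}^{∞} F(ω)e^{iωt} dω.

F[g](ω) = \frac{\sqrt{3} i \sqrt{\pi} \omega e^{- \omega \left(\frac{\omega}{48} + i\right)}}{6}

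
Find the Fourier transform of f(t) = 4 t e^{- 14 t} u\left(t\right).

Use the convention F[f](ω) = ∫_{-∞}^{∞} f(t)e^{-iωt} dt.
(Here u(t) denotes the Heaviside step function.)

F(ω) = \frac{4}{\left(i \omega + 14\right)^{2}}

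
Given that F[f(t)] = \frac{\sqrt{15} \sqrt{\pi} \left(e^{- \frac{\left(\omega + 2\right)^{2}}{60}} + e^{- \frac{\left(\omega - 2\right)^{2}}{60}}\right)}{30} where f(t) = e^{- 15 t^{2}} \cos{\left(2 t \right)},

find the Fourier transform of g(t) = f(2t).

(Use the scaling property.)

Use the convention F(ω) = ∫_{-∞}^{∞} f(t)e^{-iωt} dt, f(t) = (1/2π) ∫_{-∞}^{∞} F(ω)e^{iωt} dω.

F[g](ω) = \frac{\sqrt{15} \sqrt{\pi} \left(e^{\frac{\omega}{15}} + 1\right) e^{- \frac{\omega^{2}}{240} - \frac{\omega}{30} - \frac{1}{15}}}{60}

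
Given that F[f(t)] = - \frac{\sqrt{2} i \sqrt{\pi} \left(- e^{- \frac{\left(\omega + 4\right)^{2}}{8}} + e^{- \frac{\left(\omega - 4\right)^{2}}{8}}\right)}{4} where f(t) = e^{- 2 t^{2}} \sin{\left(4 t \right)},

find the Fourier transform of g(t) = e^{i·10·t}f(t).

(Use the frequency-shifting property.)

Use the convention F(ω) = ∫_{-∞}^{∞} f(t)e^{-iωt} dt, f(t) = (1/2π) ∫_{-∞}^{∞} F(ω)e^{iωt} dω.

F[g](ω) = \frac{\sqrt{2} i \sqrt{\pi} \left(- e^{2 \omega} + e^{20}\right) e^{- \frac{\omega^{2}}{8} + \frac{3 \omega}{2} - \frac{49}{2}}}{4}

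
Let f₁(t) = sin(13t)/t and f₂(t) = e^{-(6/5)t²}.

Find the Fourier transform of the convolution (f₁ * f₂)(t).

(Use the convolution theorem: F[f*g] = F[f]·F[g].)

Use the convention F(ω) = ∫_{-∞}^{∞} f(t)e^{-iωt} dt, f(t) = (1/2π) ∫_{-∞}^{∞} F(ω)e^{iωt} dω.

F[f₁*f₂](ω) = \begin{cases} \frac{\sqrt{30} \pi^{\frac{3}{2}} e^{- \frac{5 \omega^{2}}{24}}}{6} & \text{for}\: \omega > -13 \wedge \omega < 13 \\0 & \text{otherwise} \end{cases}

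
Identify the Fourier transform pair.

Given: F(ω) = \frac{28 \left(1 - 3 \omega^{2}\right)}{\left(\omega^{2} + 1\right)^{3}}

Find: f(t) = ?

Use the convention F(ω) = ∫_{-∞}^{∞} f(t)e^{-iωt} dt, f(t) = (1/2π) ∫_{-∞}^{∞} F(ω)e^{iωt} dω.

f(t) = 7 t^{2} e^{- \left|{t}\right|}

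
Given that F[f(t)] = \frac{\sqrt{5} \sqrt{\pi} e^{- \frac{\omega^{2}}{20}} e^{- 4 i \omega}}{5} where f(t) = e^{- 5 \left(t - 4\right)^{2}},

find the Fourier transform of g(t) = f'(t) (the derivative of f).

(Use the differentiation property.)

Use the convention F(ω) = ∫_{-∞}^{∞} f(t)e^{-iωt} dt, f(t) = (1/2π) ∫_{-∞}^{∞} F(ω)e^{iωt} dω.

F[g](ω) = \frac{\sqrt{5} i \sqrt{\pi} \omega e^{- \frac{\omega \left(\omega + 80 i\right)}{20}}}{5}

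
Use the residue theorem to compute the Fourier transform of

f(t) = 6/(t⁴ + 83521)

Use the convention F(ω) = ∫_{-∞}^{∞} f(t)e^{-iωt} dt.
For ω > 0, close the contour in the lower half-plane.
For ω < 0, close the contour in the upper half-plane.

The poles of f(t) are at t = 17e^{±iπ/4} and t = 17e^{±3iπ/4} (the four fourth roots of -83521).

Let g(z) = f(z)e^{-iωz}; for large |z| the factor e^{-iωz} decays in the lower half-plane when ω > 0 and in the upper half-plane when ω < 0.

Case ω > 0 (lower half-plane, clockwise contour ⇒ F(ω) = -2πi·ΣRes):
  Res_{z = - \frac{17 \sqrt{2}}{2} - \frac{17 \sqrt{2} i}{2}} g(z) = \frac{3 \sqrt{2} i \left(1 - i\right) e^{\frac{17 \sqrt{2} \omega \left(-1 + i\right)}{2}}}{19652}
  Res_{z = \frac{17 \sqrt{2}}{2} - \frac{17 \sqrt{2} i}{2}} g(z) = \frac{3 \sqrt{2} i \left(1 + i\right) e^{- \frac{17 \sqrt{2} \omega \left(1 + i\right)}{2}}}{19652}
  F(ω) = -2πi·ΣRes = \frac{3 \sqrt{2} \pi \left(1 - i\right) \left(e^{17 \sqrt{2} i \omega} + i\right) e^{- \frac{17 \sqrt{2} \omega \left(1 + i\right)}{2}}}{9826} = \frac{6 \pi e^{- \frac{17 \sqrt{2} \omega}{2}} \sin{\left(\frac{17 \sqrt{2} \omega}{2} + \frac{\pi}{4} \right)}}{4913}

Case ω < 0 (upper half-plane, counterclockwise contour ⇒ F(ω) = +2πi·ΣRes):
  Res_{z = \frac{17 \sqrt{2}}{2} + \frac{17 \sqrt{2} i}{2}} g(z) = \frac{3 \sqrt{2} i \left(-1 + i\right) e^{\frac{17 \sqrt{2} \omega \left(1 - i\right)}{2}}}{19652}
  Res_{z = - \frac{17 \sqrt{2}}{2} + \frac{17 \sqrt{2} i}{2}} g(z) = \frac{3 \sqrt{2} \left(1 - i\right) e^{\frac{17 \sqrt{2} \omega \left(1 + i\right)}{2}}}{19652}
  F(ω) = 2πi·ΣRes = - \frac{3 \sqrt{2} i \pi \left(i \left(1 - i\right) e^{\frac{17 \sqrt{2} \omega \left(1 - i\right)}{2}} - \left(1 - i\right) e^{\frac{17 \sqrt{2} \omega \left(1 + i\right)}{2}}\right)}{9826} = \frac{6 \pi e^{\frac{17 \sqrt{2} \omega}{2}} \cos{\left(\frac{17 \sqrt{2} \omega}{2} + \frac{\pi}{4} \right)}}{4913}

Both cases combine into a single formula in |ω|:

F(ω) = \frac{6 \pi e^{- \frac{17 \sqrt{2} \left|{\omega}\right|}{2}} \sin{\left(\frac{17 \sqrt{2} \left|{\omega}\right|}{2} + \frac{\pi}{4} \right)}}{4913}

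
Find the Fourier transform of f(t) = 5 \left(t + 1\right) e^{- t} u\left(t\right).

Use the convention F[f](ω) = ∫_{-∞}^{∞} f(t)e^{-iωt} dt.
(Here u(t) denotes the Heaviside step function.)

F(ω) = \frac{5 \left(- i \omega - 2\right)}{\omega^{2} - 2 i \omega - 1}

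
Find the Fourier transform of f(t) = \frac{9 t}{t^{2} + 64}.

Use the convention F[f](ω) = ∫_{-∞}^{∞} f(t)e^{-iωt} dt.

F(ω) = - 9 i \pi e^{- 8 \left|{\omega}\right|} \operatorname{sign}{\left(\omega \right)}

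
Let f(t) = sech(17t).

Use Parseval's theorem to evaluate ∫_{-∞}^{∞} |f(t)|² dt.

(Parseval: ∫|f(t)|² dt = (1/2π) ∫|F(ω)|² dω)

∫|f(t)|² dt = \frac{2}{17}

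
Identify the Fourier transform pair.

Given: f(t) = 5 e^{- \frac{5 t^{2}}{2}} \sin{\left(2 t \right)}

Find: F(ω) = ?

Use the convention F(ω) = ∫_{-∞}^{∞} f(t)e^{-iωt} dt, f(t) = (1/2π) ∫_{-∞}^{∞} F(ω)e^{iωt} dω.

F(ω) = \frac{\sqrt{10} i \sqrt{\pi} \left(1 - e^{\frac{4 \omega}{5}}\right) e^{- \frac{\omega^{2}}{10} - \frac{2 \omega}{5} - \frac{2}{5}}}{2}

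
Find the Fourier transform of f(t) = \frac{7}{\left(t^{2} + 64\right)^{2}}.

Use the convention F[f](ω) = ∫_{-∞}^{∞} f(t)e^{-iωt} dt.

F(ω) = \frac{7 \pi \left(8 \left|{\omega}\right| + 1\right) e^{- 8 \left|{\omega}\right|}}{1024}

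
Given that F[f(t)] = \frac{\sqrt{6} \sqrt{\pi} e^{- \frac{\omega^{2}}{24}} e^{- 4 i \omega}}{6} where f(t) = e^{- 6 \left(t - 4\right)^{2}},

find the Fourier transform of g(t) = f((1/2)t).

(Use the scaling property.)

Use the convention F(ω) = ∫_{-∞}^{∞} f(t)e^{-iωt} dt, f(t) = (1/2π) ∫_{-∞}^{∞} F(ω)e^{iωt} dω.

F[g](ω) = \frac{\sqrt{6} \sqrt{\pi} e^{- \frac{\omega \left(\omega + 48 i\right)}{6}}}{3}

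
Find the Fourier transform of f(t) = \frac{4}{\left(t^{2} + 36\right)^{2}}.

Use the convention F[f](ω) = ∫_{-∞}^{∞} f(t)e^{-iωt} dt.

F(ω) = \frac{\pi \left(6 \left|{\omega}\right| + 1\right) e^{- 6 \left|{\omega}\right|}}{108}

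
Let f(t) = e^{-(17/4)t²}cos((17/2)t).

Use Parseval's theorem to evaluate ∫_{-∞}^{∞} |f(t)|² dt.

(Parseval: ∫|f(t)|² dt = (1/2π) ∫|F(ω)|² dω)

∫|f(t)|² dt = \frac{\sqrt{34} \sqrt{\pi} \left(1 + e^{\frac{17}{2}}\right)}{34 e^{\frac{17}{2}}}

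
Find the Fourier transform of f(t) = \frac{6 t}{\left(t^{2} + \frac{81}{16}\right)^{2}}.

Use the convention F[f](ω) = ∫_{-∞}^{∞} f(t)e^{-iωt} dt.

F(ω) = - \frac{4 i \pi \omega e^{- \frac{9 \left|{\omega}\right|}{4}}}{3}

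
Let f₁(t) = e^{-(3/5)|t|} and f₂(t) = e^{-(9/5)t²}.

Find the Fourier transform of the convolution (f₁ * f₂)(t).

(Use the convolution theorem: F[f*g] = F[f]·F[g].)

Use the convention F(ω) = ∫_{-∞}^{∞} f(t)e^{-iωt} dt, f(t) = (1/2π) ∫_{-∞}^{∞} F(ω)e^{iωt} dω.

F[f₁*f₂](ω) = \frac{10 \sqrt{5} \sqrt{\pi} e^{- \frac{5 \omega^{2}}{36}}}{25 \omega^{2} + 9}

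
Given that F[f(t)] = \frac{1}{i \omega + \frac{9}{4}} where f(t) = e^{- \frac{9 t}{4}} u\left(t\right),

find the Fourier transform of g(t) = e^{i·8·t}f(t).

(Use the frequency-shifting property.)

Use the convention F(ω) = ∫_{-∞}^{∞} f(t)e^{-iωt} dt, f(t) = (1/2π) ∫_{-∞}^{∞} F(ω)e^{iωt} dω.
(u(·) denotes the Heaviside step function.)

F[g](ω) = \frac{4}{4 i \left(\omega - 8\right) + 9}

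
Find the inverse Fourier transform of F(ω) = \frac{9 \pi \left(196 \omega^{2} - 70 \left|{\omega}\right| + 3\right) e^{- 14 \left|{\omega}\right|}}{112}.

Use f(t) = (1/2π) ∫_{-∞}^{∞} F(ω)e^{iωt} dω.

f(t) = \frac{9 t^{4}}{\left(t^{2} + 196\right)^{3}}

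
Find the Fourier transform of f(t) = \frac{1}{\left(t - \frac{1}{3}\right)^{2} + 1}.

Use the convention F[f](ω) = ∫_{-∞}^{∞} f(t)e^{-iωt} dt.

F(ω) = \pi e^{- \frac{i \omega}{3} - \left|{\omega}\right|}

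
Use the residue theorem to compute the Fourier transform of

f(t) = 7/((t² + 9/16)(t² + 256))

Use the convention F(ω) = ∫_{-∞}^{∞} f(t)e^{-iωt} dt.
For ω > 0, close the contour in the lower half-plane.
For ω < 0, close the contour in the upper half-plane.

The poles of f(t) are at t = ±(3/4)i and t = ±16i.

Let g(z) = f(z)e^{-iωz}; for large |z| the factor e^{-iωz} decays in the lower half-plane when ω > 0 and in the upper half-plane when ω < 0.

Case ω > 0 (lower half-plane, clockwise contour ⇒ F(ω) = -2πi·ΣRes):
  Res_{z = - \frac{3 i}{4}} g(z) = \frac{224 i e^{- \frac{3 \omega}{4}}}{12261}
  Res_{z = - 16 i} g(z) = - \frac{7 i e^{- 16 \omega}}{8174}
  F(ω) = -2πi·ΣRes = - \frac{7 \pi e^{- 16 \omega}}{4087} + \frac{448 \pi e^{- \frac{3 \omega}{4}}}{12261}

Case ω < 0 (upper half-plane, counterclockwise contour ⇒ F(ω) = +2πi·ΣRes):
  Res_{z = \frac{3 i}{4}} g(z) = - \frac{224 i e^{\frac{3 \omega}{4}}}{12261}
  Res_{z = 16 i} g(z) = \frac{7 i e^{16 \omega}}{8174}
  F(ω) = 2πi·ΣRes = \frac{7 \pi \left(64 e^{\frac{3 \omega}{4}} - 3 e^{16 \omega}\right)}{12261}

Both cases combine into a single formula in |ω|:

F(ω) = - \frac{7 \pi e^{- 16 \left|{\omega}\right|}}{4087} + \frac{448 \pi e^{- \frac{3 \left|{\omega}\right|}{4}}}{12261}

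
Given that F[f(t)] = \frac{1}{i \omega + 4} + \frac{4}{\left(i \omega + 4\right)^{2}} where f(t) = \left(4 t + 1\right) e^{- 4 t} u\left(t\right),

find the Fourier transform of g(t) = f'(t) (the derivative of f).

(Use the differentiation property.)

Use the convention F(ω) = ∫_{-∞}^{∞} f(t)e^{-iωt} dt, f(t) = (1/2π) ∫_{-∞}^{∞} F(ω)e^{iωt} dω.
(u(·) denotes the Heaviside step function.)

F[g](ω) = \frac{\omega \left(\omega - 8 i\right)}{\omega^{2} - 8 i \omega - 16}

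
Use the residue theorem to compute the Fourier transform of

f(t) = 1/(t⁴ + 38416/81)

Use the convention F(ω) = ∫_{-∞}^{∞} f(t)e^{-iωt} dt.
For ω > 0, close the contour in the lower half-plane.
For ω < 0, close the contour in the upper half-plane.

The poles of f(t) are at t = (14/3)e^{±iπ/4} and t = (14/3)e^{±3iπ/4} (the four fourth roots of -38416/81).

Let g(z) = f(z)e^{-iωz}; for large |z| the factor e^{-iωz} decays in the lower half-plane when ω > 0 and in the upper half-plane when ω < 0.

Case ω > 0 (lower half-plane, clockwise contour ⇒ F(ω) = -2πi·ΣRes):
  Res_{z = - \frac{7 \sqrt{2}}{3} - \frac{7 \sqrt{2} i}{3}} g(z) = \frac{27 \sqrt{2} i \left(1 - i\right) e^{\frac{7 \sqrt{2} \omega \left(-1 + i\right)}{3}}}{21952}
  Res_{z = \frac{7 \sqrt{2}}{3} - \frac{7 \sqrt{2} i}{3}} g(z) = \frac{27 \sqrt{2} i \left(1 + i\right) e^{- \frac{7 \sqrt{2} \omega \left(1 + i\right)}{3}}}{21952}
  F(ω) = -2πi·ΣRes = \frac{27 \sqrt{2} \pi \left(1 - i\right) \left(e^{\frac{14 \sqrt{2} i \omega}{3}} + i\right) e^{- \frac{7 \sqrt{2} \omega \left(1 + i\right)}{3}}}{10976} = \frac{27 \pi e^{- \frac{7 \sqrt{2} \omega}{3}} \sin{\left(\frac{7 \sqrt{2} \omega}{3} + \frac{\pi}{4} \right)}}{2744}

Case ω < 0 (upper half-plane, counterclockwise contour ⇒ F(ω) = +2πi·ΣRes):
  Res_{z = \frac{7 \sqrt{2}}{3} + \frac{7 \sqrt{2} i}{3}} g(z) = \frac{27 \sqrt{2} i \left(-1 + i\right) e^{\frac{7 \sqrt{2} \omega \left(1 - i\right)}{3}}}{21952}
  Res_{z = - \frac{7 \sqrt{2}}{3} + \frac{7 \sqrt{2} i}{3}} g(z) = \frac{27 \sqrt{2} \left(1 - i\right) e^{\frac{7 \sqrt{2} \omega \left(1 + i\right)}{3}}}{21952}
  F(ω) = 2πi·ΣRes = - \frac{27 \sqrt{2} i \pi \left(i \left(1 - i\right) e^{\frac{7 \sqrt{2} \omega \left(1 - i\right)}{3}} - \left(1 - i\right) e^{\frac{7 \sqrt{2} \omega \left(1 + i\right)}{3}}\right)}{10976} = \frac{27 \pi e^{\frac{7 \sqrt{2} \omega}{3}} \cos{\left(\frac{7 \sqrt{2} \omega}{3} + \frac{\pi}{4} \right)}}{2744}

Both cases combine into a single formula in |ω|:

F(ω) = \frac{27 \pi e^{- \frac{7 \sqrt{2} \left|{\omega}\right|}{3}} \sin{\left(\frac{7 \sqrt{2} \left|{\omega}\right|}{3} + \frac{\pi}{4} \right)}}{2744}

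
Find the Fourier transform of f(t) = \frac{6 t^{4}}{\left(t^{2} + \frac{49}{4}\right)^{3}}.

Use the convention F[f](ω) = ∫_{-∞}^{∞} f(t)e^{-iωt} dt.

F(ω) = \frac{3 \pi \left(49 \omega^{2} - 70 \left|{\omega}\right| + 12\right) e^{- \frac{7 \left|{\omega}\right|}{2}}}{56}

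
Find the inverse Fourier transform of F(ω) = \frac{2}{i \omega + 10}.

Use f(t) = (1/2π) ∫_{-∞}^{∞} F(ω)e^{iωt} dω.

f(t) = 2 e^{- 10 t} u\left(t\right)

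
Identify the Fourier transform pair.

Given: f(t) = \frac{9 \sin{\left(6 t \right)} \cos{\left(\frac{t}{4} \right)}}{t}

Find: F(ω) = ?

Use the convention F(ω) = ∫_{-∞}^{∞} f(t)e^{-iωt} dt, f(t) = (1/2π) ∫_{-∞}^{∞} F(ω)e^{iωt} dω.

F(ω) = \begin{cases} 9 \pi & \text{for}\: \omega > - \frac{23}{4} \wedge \omega < \frac{23}{4} \\\frac{9 \pi}{2} & \text{for}\: \omega > - \frac{25}{4} \wedge \omega < \frac{25}{4} \\0 & \text{otherwise} \end{cases}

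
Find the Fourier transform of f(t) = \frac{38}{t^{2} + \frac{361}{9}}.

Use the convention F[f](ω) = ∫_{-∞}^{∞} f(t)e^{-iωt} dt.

F(ω) = 6 \pi e^{- \frac{19 \left|{\omega}\right|}{3}}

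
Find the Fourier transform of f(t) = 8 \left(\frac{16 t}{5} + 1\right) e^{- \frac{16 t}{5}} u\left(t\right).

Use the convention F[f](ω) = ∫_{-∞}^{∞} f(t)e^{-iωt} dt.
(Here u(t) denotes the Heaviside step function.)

F(ω) = \frac{40 \left(- 5 i \omega - 32\right)}{25 \omega^{2} - 160 i \omega - 256}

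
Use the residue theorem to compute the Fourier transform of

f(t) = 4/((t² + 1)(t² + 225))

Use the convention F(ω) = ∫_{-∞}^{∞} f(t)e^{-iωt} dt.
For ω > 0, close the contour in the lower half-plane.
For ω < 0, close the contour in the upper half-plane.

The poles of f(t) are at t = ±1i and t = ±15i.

Let g(z) = f(z)e^{-iωz}; for large |z| the factor e^{-iωz} decays in the lower half-plane when ω > 0 and in the upper half-plane when ω < 0.

Case ω > 0 (lower half-plane, clockwise contour ⇒ F(ω) = -2πi·ΣRes):
  Res_{z = - i} g(z) = \frac{i e^{- \omega}}{112}
  Res_{z = - 15 i} g(z) = - \frac{i e^{- 15 \omega}}{1680}
  F(ω) = -2πi·ΣRes = \frac{\pi e^{- \omega}}{56} - \frac{\pi e^{- 15 \omega}}{840}

Case ω < 0 (upper half-plane, counterclockwise contour ⇒ F(ω) = +2πi·ΣRes):
  Res_{z = i} g(z) = - \frac{i e^{\omega}}{112}
  Res_{z = 15 i} g(z) = \frac{i e^{15 \omega}}{1680}
  F(ω) = 2πi·ΣRes = \frac{\pi \left(15 - e^{14 \omega}\right) e^{\omega}}{840}

Both cases combine into a single formula in |ω|:

F(ω) = \frac{\pi e^{- \left|{\omega}\right|}}{56} - \frac{\pi e^{- 15 \left|{\omega}\right|}}{840}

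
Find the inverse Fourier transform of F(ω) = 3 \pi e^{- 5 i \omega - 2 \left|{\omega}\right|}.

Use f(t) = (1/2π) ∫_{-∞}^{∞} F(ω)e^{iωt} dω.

f(t) = \frac{6}{\left(t - 5\right)^{2} + 4}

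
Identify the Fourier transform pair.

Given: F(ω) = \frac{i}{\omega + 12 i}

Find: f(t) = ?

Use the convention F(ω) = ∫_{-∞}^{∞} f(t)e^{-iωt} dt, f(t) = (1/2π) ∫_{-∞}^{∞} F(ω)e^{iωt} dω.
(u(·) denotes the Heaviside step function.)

f(t) = e^{12 t} u\left(- t\right)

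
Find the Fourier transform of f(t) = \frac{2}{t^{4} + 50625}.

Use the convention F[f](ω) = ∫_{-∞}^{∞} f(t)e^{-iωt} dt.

F(ω) = \frac{2 \pi e^{- \frac{15 \sqrt{2} \left|{\omega}\right|}{2}} \sin{\left(\frac{15 \sqrt{2} \left|{\omega}\right|}{2} + \frac{\pi}{4} \right)}}{3375}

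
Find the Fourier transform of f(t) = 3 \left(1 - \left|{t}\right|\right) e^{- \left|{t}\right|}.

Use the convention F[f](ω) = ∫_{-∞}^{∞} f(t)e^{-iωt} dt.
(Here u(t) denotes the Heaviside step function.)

F(ω) = \frac{12 \omega^{2}}{\left(\omega^{2} + 1\right)^{2}}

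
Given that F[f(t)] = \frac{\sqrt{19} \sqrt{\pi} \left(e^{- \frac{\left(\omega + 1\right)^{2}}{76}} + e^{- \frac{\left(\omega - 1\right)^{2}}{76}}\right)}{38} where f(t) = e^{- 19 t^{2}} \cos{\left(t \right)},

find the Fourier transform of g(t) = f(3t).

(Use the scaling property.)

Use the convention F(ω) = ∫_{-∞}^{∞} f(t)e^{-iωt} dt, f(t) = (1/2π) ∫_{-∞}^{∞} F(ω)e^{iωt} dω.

F[g](ω) = \frac{\sqrt{19} \sqrt{\pi} \left(e^{\frac{\omega}{57}} + 1\right) e^{- \frac{\omega^{2}}{684} - \frac{\omega}{114} - \frac{1}{76}}}{114}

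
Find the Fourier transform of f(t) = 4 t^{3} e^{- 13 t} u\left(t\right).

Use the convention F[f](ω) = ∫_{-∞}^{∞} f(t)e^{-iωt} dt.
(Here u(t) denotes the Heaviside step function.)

F(ω) = \frac{24}{\left(i \omega + 13\right)^{4}}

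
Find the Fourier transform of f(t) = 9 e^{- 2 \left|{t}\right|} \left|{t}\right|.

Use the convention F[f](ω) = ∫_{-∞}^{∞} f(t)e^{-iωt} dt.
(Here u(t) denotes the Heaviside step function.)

F(ω) = \frac{18 \left(4 - \omega^{2}\right)}{\left(\omega^{2} + 4\right)^{2}}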